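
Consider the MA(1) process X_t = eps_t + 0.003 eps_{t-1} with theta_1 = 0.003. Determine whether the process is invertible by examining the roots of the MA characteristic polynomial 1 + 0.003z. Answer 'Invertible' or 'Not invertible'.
\text{Invertible}

The MA(q) characteristic polynomial is P(z) = 1 + 0.003z.
Invertibility requires all roots to lie outside the unit circle, i.e. |z| > 1 for every root.
This is linear in z: 1 + (0.003) z = 0  =>  z = -1/(0.003) = -333.333333,  |z| = 333.333333.
Moduli of all roots: 333.3333.
All moduli strictly greater than 1? Yes.
Verdict: Invertible.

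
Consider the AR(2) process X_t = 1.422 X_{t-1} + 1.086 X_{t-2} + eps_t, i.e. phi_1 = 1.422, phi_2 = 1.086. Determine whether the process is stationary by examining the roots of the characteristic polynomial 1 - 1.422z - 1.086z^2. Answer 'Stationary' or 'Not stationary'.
\text{Not stationary}

The AR(p) characteristic polynomial is P(z) = 1 - 1.422z - 1.086z^2.
Stationarity requires all roots to lie outside the unit circle, i.e. |z| > 1 for every root.
Set 1 + (-1.422) z + (-1.086) z^2 = 0, i.e. a z^2 + b z + c = 0 with a = -1.086, b = -1.422, c = 1.
Discriminant D = b^2 - 4ac = (-1.422)^2 - 4*(-1.086)*1 = 2.022084 - (-4.344) = 6.366084.
D >= 0, so the roots are real: z = (-b +/- sqrt(D)) / (2a) = (1.422 +/- 2.52311) / (-2.172).
  z_1 = (1.422 + 2.52311) / (-2.172) = -1.8163,   |z_1| = 1.8163.
  z_2 = (1.422 - 2.52311) / (-2.172) = 0.507,   |z_2| = 0.507.
Moduli of all roots: 1.8163, 0.5070.
All moduli strictly greater than 1? No.
Verdict: Not stationary.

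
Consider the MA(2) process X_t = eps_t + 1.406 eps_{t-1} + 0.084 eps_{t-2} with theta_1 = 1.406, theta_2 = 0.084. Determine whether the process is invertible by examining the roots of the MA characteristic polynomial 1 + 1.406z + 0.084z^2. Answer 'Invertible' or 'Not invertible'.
\text{Not invertible}

The MA(q) characteristic polynomial is P(z) = 1 + 1.406z + 0.084z^2.
Invertibility requires all roots to lie outside the unit circle, i.e. |z| > 1 for every root.
Set 1 + (1.406) z + (0.084) z^2 = 0, i.e. a z^2 + b z + c = 0 with a = 0.084, b = 1.406, c = 1.
Discriminant D = b^2 - 4ac = (1.406)^2 - 4*(0.084)*1 = 1.976836 - (0.336) = 1.640836.
D >= 0, so the roots are real: z = (-b +/- sqrt(D)) / (2a) = (-1.406 +/- 1.280951) / (0.168).
  z_1 = (-1.406 + 1.280951) / (0.168) = -0.7443,   |z_1| = 0.7443.
  z_2 = (-1.406 - 1.280951) / (0.168) = -15.9938,   |z_2| = 15.9938.
Moduli of all roots: 0.7443, 15.9938.
All moduli strictly greater than 1? No.
Verdict: Not invertible.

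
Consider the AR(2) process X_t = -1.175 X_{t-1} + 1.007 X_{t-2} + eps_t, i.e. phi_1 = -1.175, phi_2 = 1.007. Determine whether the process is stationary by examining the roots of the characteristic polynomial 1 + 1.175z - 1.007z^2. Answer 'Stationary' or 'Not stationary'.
\text{Not stationary}

The AR(p) characteristic polynomial is P(z) = 1 + 1.175z - 1.007z^2.
Stationarity requires all roots to lie outside the unit circle, i.e. |z| > 1 for every root.
Set 1 + (1.175) z + (-1.007) z^2 = 0, i.e. a z^2 + b z + c = 0 with a = -1.007, b = 1.175, c = 1.
Discriminant D = b^2 - 4ac = (1.175)^2 - 4*(-1.007)*1 = 1.380625 - (-4.028) = 5.408625.
D >= 0, so the roots are real: z = (-b +/- sqrt(D)) / (2a) = (-1.175 +/- 2.325645) / (-2.014).
  z_1 = (-1.175 + 2.325645) / (-2.014) = -0.5713,   |z_1| = 0.5713.
  z_2 = (-1.175 - 2.325645) / (-2.014) = 1.7382,   |z_2| = 1.7382.
Moduli of all roots: 0.5713, 1.7382.
All moduli strictly greater than 1? No.
Verdict: Not stationary.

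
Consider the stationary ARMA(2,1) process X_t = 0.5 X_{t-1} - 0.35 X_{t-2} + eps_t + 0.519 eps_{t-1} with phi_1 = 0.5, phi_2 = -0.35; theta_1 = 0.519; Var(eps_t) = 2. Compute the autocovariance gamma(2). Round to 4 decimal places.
\gamma(2) = -0.3356

Multiply the model equation by X_{t-k} and take expectations. With theta_0 = psi_0 = 1 and psi_j the MA(infinity) weights, this gives
  gamma(k) - sum_i phi_i gamma(k-i) = c_k,
  c_k = sigma^2 * sum_{j=k..q} theta_j psi_{j-k}   (c_k = 0 for k > q),
using gamma(-m) = gamma(m).
psi-weights needed (psi_j = theta_j + sum_i phi_i psi_{j-i}):
  psi_1 = theta_1 + phi_1 = 0.519 + (0.5) = 1.019
Right-hand sides:
  c_0 = sigma^2 (1 + theta_1 psi_1) = 2 * (1 + (0.519)(1.019)) = 2 * 1.528861 = 3.057722
  c_1 = sigma^2 theta_1 = 2 * (0.519) = 1.038
  c_2 = 0
Equations for k = 0, 1, 2 (AR order 2, c_2 = 0):
  (E0) gamma(0) = phi_1 gamma(1) + phi_2 gamma(2) + c_0
  (E1) gamma(1) = phi_1 gamma(0) + phi_2 gamma(1) + c_1
  (E2) gamma(2) = phi_1 gamma(1) + phi_2 gamma(0)
From (E1): gamma(1) = A gamma(0) + B with
  A = phi_1 / (1 - phi_2) = 0.5 / 1.35 = 0.37037,   B = c_1 / (1 - phi_2) = 1.038 / 1.35 = 0.768889.
Insert (E2) into (E0): gamma(0) (1 - phi_2^2) = phi_1 (1 + phi_2) gamma(1) + c_0.
  phi_1 (1 + phi_2) = (0.5)(0.65) = 0.325,   1 - phi_2^2 = 0.8775.
Replace gamma(1) by A gamma(0) + B and collect gamma(0):
  gamma(0) [0.8775 - (0.325)(0.37037)] = (0.325)(0.768889) + 3.057722
  gamma(0) * 0.75713 = 3.307611
  gamma(0) = 3.307611 / 0.75713 = 4.368619.
  gamma(1) = A gamma(0) + B = (0.37037)(4.368619) + (0.768889) = 2.386896.
  gamma(2) = phi_1 gamma(1) + phi_2 gamma(0) = (0.5)(2.386896) + (-0.35)(4.368619) = -0.335569.
Therefore gamma(2) = -0.3356 (to 4 decimal places).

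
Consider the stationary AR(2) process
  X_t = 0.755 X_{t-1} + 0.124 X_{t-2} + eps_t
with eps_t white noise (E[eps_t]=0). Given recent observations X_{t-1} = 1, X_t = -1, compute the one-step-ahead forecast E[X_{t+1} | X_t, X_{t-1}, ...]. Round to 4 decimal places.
E[X_{t+1} \mid \mathcal F_t] = -0.6310

For an AR(p) model X_t = c + sum_i phi_i X_{t-i} + eps_t, the
one-step-ahead conditional mean is
  E[X_{t+1} | X_t, ...] = c + sum_i phi_i X_{t+1-i}.
Substitute known values:
  E[X_{t+1} | ...] = (0.755) * (-1) + (0.124) * (1)
                   = -0.6310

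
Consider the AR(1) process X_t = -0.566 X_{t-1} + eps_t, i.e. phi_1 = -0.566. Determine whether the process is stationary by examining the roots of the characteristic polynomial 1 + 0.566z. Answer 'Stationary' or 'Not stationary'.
\text{Stationary}

The AR(p) characteristic polynomial is P(z) = 1 + 0.566z.
Stationarity requires all roots to lie outside the unit circle, i.e. |z| > 1 for every root.
This is linear in z: 1 + (0.566) z = 0  =>  z = -1/(0.566) = -1.766784,  |z| = 1.766784.
Moduli of all roots: 1.7668.
All moduli strictly greater than 1? Yes.
Verdict: Stationary.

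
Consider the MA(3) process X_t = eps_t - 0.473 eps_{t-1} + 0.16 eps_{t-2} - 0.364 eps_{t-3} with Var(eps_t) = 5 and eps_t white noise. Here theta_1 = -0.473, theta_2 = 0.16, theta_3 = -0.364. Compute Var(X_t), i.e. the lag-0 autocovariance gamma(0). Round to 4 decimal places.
\gamma(0) = 6.9091

For an MA(q) process X_t = eps_t + sum_i theta_i eps_{t-i} with
Var(eps_t) = sigma^2, the variance is
  gamma(0) = sigma^2 * (1 + sum_i theta_i^2).
  sum_i theta_i^2 = (-0.473)^2 + (0.16)^2 + (-0.364)^2 = 0.223729 + 0.0256 + 0.132496 = 0.381825.
  gamma(0) = 5 * (1 + 0.381825) = 5 * 1.381825 = 6.909125, which rounds to 6.9091.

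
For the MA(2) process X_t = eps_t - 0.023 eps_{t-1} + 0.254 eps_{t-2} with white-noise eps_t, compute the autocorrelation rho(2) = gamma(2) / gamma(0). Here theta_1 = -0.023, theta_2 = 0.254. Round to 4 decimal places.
\rho(2) = 0.2385

For an MA(q) process with theta_0 = 1, the autocovariance is
  gamma(k) = sigma^2 * sum_{i=0..q-k} theta_i * theta_{i+k},
and rho(k) = gamma(k) / gamma(0). Sigma^2 cancels.
  numerator   = (1)*(0.254) = 0.254.
  denominator = (1)^2 + (-0.023)^2 + (0.254)^2 = 1.065045.
  rho(2) = 0.254 / 1.065045 = 0.2385.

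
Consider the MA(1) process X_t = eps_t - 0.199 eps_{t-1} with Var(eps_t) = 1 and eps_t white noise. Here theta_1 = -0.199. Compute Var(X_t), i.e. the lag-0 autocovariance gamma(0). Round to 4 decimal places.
\gamma(0) = 1.0396

For an MA(q) process X_t = eps_t + sum_i theta_i eps_{t-i} with
Var(eps_t) = sigma^2, the variance is
  gamma(0) = sigma^2 * (1 + sum_i theta_i^2).
  sum_i theta_i^2 = (-0.199)^2 = 0.039601.
  gamma(0) = 1 * (1 + 0.039601) = 1 * 1.039601 = 1.039601, which rounds to 1.0396.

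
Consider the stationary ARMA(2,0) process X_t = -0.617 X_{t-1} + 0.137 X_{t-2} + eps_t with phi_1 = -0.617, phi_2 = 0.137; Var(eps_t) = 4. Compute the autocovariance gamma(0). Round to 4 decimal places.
\gamma(0) = 8.3390

Multiply the model equation by X_{t-k} and take expectations. With theta_0 = psi_0 = 1 and psi_j the MA(infinity) weights, this gives
  gamma(k) - sum_i phi_i gamma(k-i) = c_k,
  c_k = sigma^2 * sum_{j=k..q} theta_j psi_{j-k}   (c_k = 0 for k > q),
using gamma(-m) = gamma(m).
Pure AR (q = 0): c_0 = sigma^2 = 4, c_k = 0 for k >= 1.
Equations for k = 0, 1, 2 (AR order 2, c_2 = 0):
  (E0) gamma(0) = phi_1 gamma(1) + phi_2 gamma(2) + c_0
  (E1) gamma(1) = phi_1 gamma(0) + phi_2 gamma(1) + c_1
  (E2) gamma(2) = phi_1 gamma(1) + phi_2 gamma(0)
From (E1): gamma(1) = A gamma(0) + B with
  A = phi_1 / (1 - phi_2) = -0.617 / 0.863 = -0.714948,   B = c_1 / (1 - phi_2) = 0 / 0.863 = 0.
Insert (E2) into (E0): gamma(0) (1 - phi_2^2) = phi_1 (1 + phi_2) gamma(1) + c_0.
  phi_1 (1 + phi_2) = (-0.617)(1.137) = -0.701529,   1 - phi_2^2 = 0.981231.
Replace gamma(1) by A gamma(0) + B and collect gamma(0):
  gamma(0) [0.981231 - (-0.701529)(-0.714948)] = c_0 = 4
  gamma(0) * 0.479674 = 4
  gamma(0) = 4 / 0.479674 = 8.338991.
Therefore gamma(0) = 8.3390 (to 4 decimal places).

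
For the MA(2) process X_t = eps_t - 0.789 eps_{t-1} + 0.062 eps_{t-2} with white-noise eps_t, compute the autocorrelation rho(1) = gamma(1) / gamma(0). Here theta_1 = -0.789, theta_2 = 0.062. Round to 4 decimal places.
\rho(1) = -0.5152

For an MA(q) process with theta_0 = 1, the autocovariance is
  gamma(k) = sigma^2 * sum_{i=0..q-k} theta_i * theta_{i+k},
and rho(k) = gamma(k) / gamma(0). Sigma^2 cancels.
  numerator   = (1)*(-0.789) + (-0.789)*(0.062) = -0.837918.
  denominator = (1)^2 + (-0.789)^2 + (0.062)^2 = 1.626365.
  rho(1) = -0.837918 / 1.626365 = -0.5152.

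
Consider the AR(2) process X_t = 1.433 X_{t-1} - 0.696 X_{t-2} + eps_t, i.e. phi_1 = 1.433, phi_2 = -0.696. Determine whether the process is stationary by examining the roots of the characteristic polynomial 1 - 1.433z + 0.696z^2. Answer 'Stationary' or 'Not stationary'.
\text{Stationary}

The AR(p) characteristic polynomial is P(z) = 1 - 1.433z + 0.696z^2.
Stationarity requires all roots to lie outside the unit circle, i.e. |z| > 1 for every root.
Set 1 + (-1.433) z + (0.696) z^2 = 0, i.e. a z^2 + b z + c = 0 with a = 0.696, b = -1.433, c = 1.
Discriminant D = b^2 - 4ac = (-1.433)^2 - 4*(0.696)*1 = 2.053489 - (2.784) = -0.730511.
D < 0, so the roots are the complex-conjugate pair z = (-b +/- i sqrt(-D)) / (2a) = 1.0295 +/- 0.614i.
For a conjugate pair |z|^2 = z * conj(z) = (product of roots) = c/a = 1/(0.696) = 1.436782, so |z| = sqrt(1.436782) = 1.1987 for both roots.
Moduli of all roots: 1.1987, 1.1987.
All moduli strictly greater than 1? Yes.
Verdict: Stationary.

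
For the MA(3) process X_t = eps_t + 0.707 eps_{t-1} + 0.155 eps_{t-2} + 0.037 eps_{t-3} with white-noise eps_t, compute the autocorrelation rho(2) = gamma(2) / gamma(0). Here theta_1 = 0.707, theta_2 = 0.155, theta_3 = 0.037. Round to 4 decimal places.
\rho(2) = 0.1188

For an MA(q) process with theta_0 = 1, the autocovariance is
  gamma(k) = sigma^2 * sum_{i=0..q-k} theta_i * theta_{i+k},
and rho(k) = gamma(k) / gamma(0). Sigma^2 cancels.
  numerator   = (1)*(0.155) + (0.707)*(0.037) = 0.181159.
  denominator = (1)^2 + (0.707)^2 + (0.155)^2 + (0.037)^2 = 1.525243.
  rho(2) = 0.181159 / 1.525243 = 0.1188.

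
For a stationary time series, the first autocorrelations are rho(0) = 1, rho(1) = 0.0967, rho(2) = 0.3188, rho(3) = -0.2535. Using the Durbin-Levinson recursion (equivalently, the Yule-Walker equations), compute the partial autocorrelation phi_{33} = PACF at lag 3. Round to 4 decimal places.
\phi_{33} = -0.3411

The PACF at lag k is phi_{kk}, the last component of the solution
to the Yule-Walker system G_k phi = r_k where
  (G_k)_{ij} = rho(|i - j|), (r_k)_i = rho(i), i,j = 1..k.
Equivalently, Durbin-Levinson gives phi_{kk} iteratively:
  phi_{11} = rho(1)
  phi_{kk} = [rho(k) - sum_{j=1..k-1} phi_{k-1,j} rho(k-j)]
            / [1 - sum_{j=1..k-1} phi_{k-1,j} rho(j)],
  phi_{k,j} = phi_{k-1,j} - phi_{kk} phi_{k-1,k-j},  j = 1..k-1.
Step k = 1:
  phi_11 = rho(1) = 0.0967.
Step k = 2:
  phi_22 = [rho(2) - phi_11 rho(1)] / [1 - phi_11 rho(1)] = [0.3188 - (0.0967)(0.0967)] / [1 - (0.0967)(0.0967)]
         = 0.30944911 / 0.99064911 = 0.31237.
  Update: phi_21 = phi_11 - phi_22 phi_11 = 0.0967 - (0.31237)(0.0967) = 0.066494.
Step k = 3:
  phi_33 = [rho(3) - phi_21 rho(2) - phi_22 rho(1)] / [1 - phi_21 rho(1) - phi_22 rho(2)]
    numerator   = -0.2535 - (0.066494)(0.3188) - (0.31237)(0.0967) = -0.30490441
    denominator = 1 - (0.066494)(0.0967) - (0.31237)(0.3188) = 0.89398648
  phi_33 = -0.30490441 / 0.89398648 = -0.3411.
Therefore phi_{33} = -0.3411.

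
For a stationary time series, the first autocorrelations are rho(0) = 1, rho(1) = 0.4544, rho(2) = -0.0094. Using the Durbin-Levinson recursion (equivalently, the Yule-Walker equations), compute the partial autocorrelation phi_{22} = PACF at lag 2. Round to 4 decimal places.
\phi_{22} = -0.2721

The PACF at lag k is phi_{kk}, the last component of the solution
to the Yule-Walker system G_k phi = r_k where
  (G_k)_{ij} = rho(|i - j|), (r_k)_i = rho(i), i,j = 1..k.
Equivalently, Durbin-Levinson gives phi_{kk} iteratively:
  phi_{11} = rho(1)
  phi_{kk} = [rho(k) - sum_{j=1..k-1} phi_{k-1,j} rho(k-j)]
            / [1 - sum_{j=1..k-1} phi_{k-1,j} rho(j)],
  phi_{k,j} = phi_{k-1,j} - phi_{kk} phi_{k-1,k-j},  j = 1..k-1.
Step k = 1:
  phi_11 = rho(1) = 0.4544.
Step k = 2:
  phi_22 = [rho(2) - phi_11 rho(1)] / [1 - phi_11 rho(1)] = [-0.0094 - (0.4544)(0.4544)] / [1 - (0.4544)(0.4544)]
         = -0.21587936 / 0.79352064 = -0.2721.
Therefore phi_{22} = -0.2721.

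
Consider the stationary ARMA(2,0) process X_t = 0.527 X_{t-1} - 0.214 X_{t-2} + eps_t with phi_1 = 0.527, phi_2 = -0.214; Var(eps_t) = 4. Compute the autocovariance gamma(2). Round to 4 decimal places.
\gamma(2) = 0.0763

Multiply the model equation by X_{t-k} and take expectations. With theta_0 = psi_0 = 1 and psi_j the MA(infinity) weights, this gives
  gamma(k) - sum_i phi_i gamma(k-i) = c_k,
  c_k = sigma^2 * sum_{j=k..q} theta_j psi_{j-k}   (c_k = 0 for k > q),
using gamma(-m) = gamma(m).
Pure AR (q = 0): c_0 = sigma^2 = 4, c_k = 0 for k >= 1.
Equations for k = 0, 1, 2 (AR order 2, c_2 = 0):
  (E0) gamma(0) = phi_1 gamma(1) + phi_2 gamma(2) + c_0
  (E1) gamma(1) = phi_1 gamma(0) + phi_2 gamma(1) + c_1
  (E2) gamma(2) = phi_1 gamma(1) + phi_2 gamma(0)
From (E1): gamma(1) = A gamma(0) + B with
  A = phi_1 / (1 - phi_2) = 0.527 / 1.214 = 0.434102,   B = c_1 / (1 - phi_2) = 0 / 1.214 = 0.
Insert (E2) into (E0): gamma(0) (1 - phi_2^2) = phi_1 (1 + phi_2) gamma(1) + c_0.
  phi_1 (1 + phi_2) = (0.527)(0.786) = 0.414222,   1 - phi_2^2 = 0.954204.
Replace gamma(1) by A gamma(0) + B and collect gamma(0):
  gamma(0) [0.954204 - (0.414222)(0.434102)] = c_0 = 4
  gamma(0) * 0.774389 = 4
  gamma(0) = 4 / 0.774389 = 5.16536.
  gamma(1) = A gamma(0) = (0.434102)(5.16536) = 2.242294.
  gamma(2) = phi_1 gamma(1) + phi_2 gamma(0) = (0.527)(2.242294) + (-0.214)(5.16536) = 0.076302.
Therefore gamma(2) = 0.0763 (to 4 decimal places).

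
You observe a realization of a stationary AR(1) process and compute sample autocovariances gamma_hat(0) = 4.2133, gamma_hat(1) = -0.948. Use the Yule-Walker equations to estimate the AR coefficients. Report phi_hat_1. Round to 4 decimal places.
\hat\phi_{1} = -0.2250

The Yule-Walker equations for an AR(p) process read, in matrix form,
  Gamma_p phi = r_p,   with   (Gamma_p)_{ij} = gamma(|i - j|),
                       (r_p)_i = gamma(i),   i,j = 1..p.
Substitute the sample gammas (Toeplitz matrix and right-hand side of size 1):
  Gamma_p = [[4.2133]]
  r_p     = [-0.948]
With p = 1 this is the single equation gamma(0) phi_1 = gamma(1):
  phi_hat_1 = gamma(1) / gamma(0) = -0.948 / 4.2133 = -0.2250.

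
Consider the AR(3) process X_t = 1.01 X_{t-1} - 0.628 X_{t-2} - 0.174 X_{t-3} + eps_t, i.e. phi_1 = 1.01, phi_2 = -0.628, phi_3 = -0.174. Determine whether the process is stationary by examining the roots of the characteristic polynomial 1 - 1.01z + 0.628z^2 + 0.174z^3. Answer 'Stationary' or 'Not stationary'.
\text{Stationary}

The AR(p) characteristic polynomial is P(z) = 1 - 1.01z + 0.628z^2 + 0.174z^3.
Stationarity requires all roots to lie outside the unit circle, i.e. |z| > 1 for every root.
Degree 3: look for a simple real root z0 first, then factor out (1 - z/z0) and solve the remaining quadratic.
Testing z0 = -5: P(-5) = 1 + (-1.01)(-5) + (0.628)(-5)^2 + (0.174)(-5)^3
  = 1 + (5.05) + (15.7) + (-21.75) = 0.  So z_0 = -5 is a root, |z_0| = 5.
Divide out the factor (1 + 0.2 z) = (1 - z/z0) (since 1/z0 = -0.2):
  P(z) = (1 + 0.2 z)(1 + (-1.21) z + (0.87) z^2)
  [check: z-coef -1.21 - (-0.2) = -1.01; z^2-coef 0.87 - (-0.2)(-1.21) = 0.628; z^3-coef -(-0.2)(0.87) = 0.174.]
Remaining roots from the quadratic factor 1 + (-1.21) z + (0.87) z^2:
  Set 1 + (-1.21) z + (0.87) z^2 = 0, i.e. a z^2 + b z + c = 0 with a = 0.87, b = -1.21, c = 1.
  Discriminant D = b^2 - 4ac = (-1.21)^2 - 4*(0.87)*1 = 1.4641 - (3.48) = -2.0159.
  D < 0, so the roots are the complex-conjugate pair z = (-b +/- i sqrt(-D)) / (2a) = 0.6954 +/- 0.816i.
  For a conjugate pair |z|^2 = z * conj(z) = (product of roots) = c/a = 1/(0.87) = 1.149425, so |z| = sqrt(1.149425) = 1.0721 for both roots.
Moduli of all roots: 5.0000, 1.0721, 1.0721.
All moduli strictly greater than 1? Yes.
Verdict: Stationary.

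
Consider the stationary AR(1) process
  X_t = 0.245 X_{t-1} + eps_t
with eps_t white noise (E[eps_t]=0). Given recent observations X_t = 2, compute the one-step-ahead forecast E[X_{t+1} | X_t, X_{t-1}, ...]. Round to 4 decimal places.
E[X_{t+1} \mid \mathcal F_t] = 0.4900

For an AR(p) model X_t = c + sum_i phi_i X_{t-i} + eps_t, the
one-step-ahead conditional mean is
  E[X_{t+1} | X_t, ...] = c + sum_i phi_i X_{t+1-i}.
Substitute known values:
  E[X_{t+1} | ...] = (0.245) * (2)
                   = 0.4900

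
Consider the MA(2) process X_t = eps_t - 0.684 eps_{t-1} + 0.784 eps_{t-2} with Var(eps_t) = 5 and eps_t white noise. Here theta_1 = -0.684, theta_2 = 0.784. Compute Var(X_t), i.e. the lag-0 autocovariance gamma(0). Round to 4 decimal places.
\gamma(0) = 10.4126

For an MA(q) process X_t = eps_t + sum_i theta_i eps_{t-i} with
Var(eps_t) = sigma^2, the variance is
  gamma(0) = sigma^2 * (1 + sum_i theta_i^2).
  sum_i theta_i^2 = (-0.684)^2 + (0.784)^2 = 0.467856 + 0.614656 = 1.082512.
  gamma(0) = 5 * (1 + 1.082512) = 5 * 2.082512 = 10.41256, which rounds to 10.4126.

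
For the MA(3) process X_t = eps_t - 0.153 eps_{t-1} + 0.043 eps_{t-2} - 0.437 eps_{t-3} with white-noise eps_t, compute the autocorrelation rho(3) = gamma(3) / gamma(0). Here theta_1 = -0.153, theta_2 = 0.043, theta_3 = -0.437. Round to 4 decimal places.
\rho(3) = -0.3593

For an MA(q) process with theta_0 = 1, the autocovariance is
  gamma(k) = sigma^2 * sum_{i=0..q-k} theta_i * theta_{i+k},
and rho(k) = gamma(k) / gamma(0). Sigma^2 cancels.
  numerator   = (1)*(-0.437) = -0.437.
  denominator = (1)^2 + (-0.153)^2 + (0.043)^2 + (-0.437)^2 = 1.216227.
  rho(3) = -0.437 / 1.216227 = -0.3593.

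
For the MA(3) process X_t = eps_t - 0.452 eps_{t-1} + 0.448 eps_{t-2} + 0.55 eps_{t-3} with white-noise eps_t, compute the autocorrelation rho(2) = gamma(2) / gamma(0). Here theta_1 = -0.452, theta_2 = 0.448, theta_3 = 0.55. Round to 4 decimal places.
\rho(2) = 0.1168

For an MA(q) process with theta_0 = 1, the autocovariance is
  gamma(k) = sigma^2 * sum_{i=0..q-k} theta_i * theta_{i+k},
and rho(k) = gamma(k) / gamma(0). Sigma^2 cancels.
  numerator   = (1)*(0.448) + (-0.452)*(0.55) = 0.1994.
  denominator = (1)^2 + (-0.452)^2 + (0.448)^2 + (0.55)^2 = 1.707508.
  rho(2) = 0.1994 / 1.707508 = 0.1168.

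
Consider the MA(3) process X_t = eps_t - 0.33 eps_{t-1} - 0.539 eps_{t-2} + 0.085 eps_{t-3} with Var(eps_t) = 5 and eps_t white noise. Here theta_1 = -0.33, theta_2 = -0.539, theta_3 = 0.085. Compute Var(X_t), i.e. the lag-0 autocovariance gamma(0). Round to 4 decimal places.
\gamma(0) = 7.0332

For an MA(q) process X_t = eps_t + sum_i theta_i eps_{t-i} with
Var(eps_t) = sigma^2, the variance is
  gamma(0) = sigma^2 * (1 + sum_i theta_i^2).
  sum_i theta_i^2 = (-0.33)^2 + (-0.539)^2 + (0.085)^2 = 0.1089 + 0.290521 + 0.007225 = 0.406646.
  gamma(0) = 5 * (1 + 0.406646) = 5 * 1.406646 = 7.03323, which rounds to 7.0332.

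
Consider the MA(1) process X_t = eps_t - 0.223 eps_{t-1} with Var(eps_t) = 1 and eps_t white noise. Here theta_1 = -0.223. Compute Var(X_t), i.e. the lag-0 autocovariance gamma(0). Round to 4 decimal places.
\gamma(0) = 1.0497

For an MA(q) process X_t = eps_t + sum_i theta_i eps_{t-i} with
Var(eps_t) = sigma^2, the variance is
  gamma(0) = sigma^2 * (1 + sum_i theta_i^2).
  sum_i theta_i^2 = (-0.223)^2 = 0.049729.
  gamma(0) = 1 * (1 + 0.049729) = 1 * 1.049729 = 1.049729, which rounds to 1.0497.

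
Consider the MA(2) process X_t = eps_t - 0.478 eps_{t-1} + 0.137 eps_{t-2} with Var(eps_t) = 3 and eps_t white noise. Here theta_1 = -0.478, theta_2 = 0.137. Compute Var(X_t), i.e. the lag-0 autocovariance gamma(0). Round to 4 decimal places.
\gamma(0) = 3.7418

For an MA(q) process X_t = eps_t + sum_i theta_i eps_{t-i} with
Var(eps_t) = sigma^2, the variance is
  gamma(0) = sigma^2 * (1 + sum_i theta_i^2).
  sum_i theta_i^2 = (-0.478)^2 + (0.137)^2 = 0.228484 + 0.018769 = 0.247253.
  gamma(0) = 3 * (1 + 0.247253) = 3 * 1.247253 = 3.741759, which rounds to 3.7418.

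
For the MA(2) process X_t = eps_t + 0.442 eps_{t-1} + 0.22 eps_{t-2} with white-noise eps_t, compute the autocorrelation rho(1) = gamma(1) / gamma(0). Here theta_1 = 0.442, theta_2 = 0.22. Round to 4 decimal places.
\rho(1) = 0.4336

For an MA(q) process with theta_0 = 1, the autocovariance is
  gamma(k) = sigma^2 * sum_{i=0..q-k} theta_i * theta_{i+k},
and rho(k) = gamma(k) / gamma(0). Sigma^2 cancels.
  numerator   = (1)*(0.442) + (0.442)*(0.22) = 0.53924.
  denominator = (1)^2 + (0.442)^2 + (0.22)^2 = 1.243764.
  rho(1) = 0.53924 / 1.243764 = 0.4336.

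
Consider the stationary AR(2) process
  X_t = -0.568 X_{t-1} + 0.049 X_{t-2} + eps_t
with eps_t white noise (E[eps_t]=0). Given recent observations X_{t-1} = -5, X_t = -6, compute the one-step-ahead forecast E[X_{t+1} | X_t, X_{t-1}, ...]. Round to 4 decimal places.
E[X_{t+1} \mid \mathcal F_t] = 3.1630

For an AR(p) model X_t = c + sum_i phi_i X_{t-i} + eps_t, the
one-step-ahead conditional mean is
  E[X_{t+1} | X_t, ...] = c + sum_i phi_i X_{t+1-i}.
Substitute known values:
  E[X_{t+1} | ...] = (-0.568) * (-6) + (0.049) * (-5)
                   = 3.1630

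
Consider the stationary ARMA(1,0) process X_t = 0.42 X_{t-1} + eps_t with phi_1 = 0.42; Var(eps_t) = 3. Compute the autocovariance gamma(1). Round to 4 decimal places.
\gamma(1) = 1.5299

Multiply the model equation by X_{t-k} and take expectations. With theta_0 = psi_0 = 1 and psi_j the MA(infinity) weights, this gives
  gamma(k) - sum_i phi_i gamma(k-i) = c_k,
  c_k = sigma^2 * sum_{j=k..q} theta_j psi_{j-k}   (c_k = 0 for k > q),
using gamma(-m) = gamma(m).
Pure AR (q = 0): c_0 = sigma^2 = 3, c_k = 0 for k >= 1.
Equations for k = 0 and k = 1 (AR order 1):
  gamma(0) = phi_1 gamma(1) + c_0
  gamma(1) = phi_1 gamma(0) + c_1
Substituting the second into the first: gamma(0) (1 - phi_1^2) = c_0 + phi_1 c_1, so
  gamma(0) = c_0 / (1 - phi_1^2) = 3 / (1 - (0.42)^2) = 3 / 0.8236 = 3.642545.
  gamma(1) = phi_1 gamma(0) = (0.42)(3.642545) = 1.529869.
Therefore gamma(1) = 1.5299 (to 4 decimal places).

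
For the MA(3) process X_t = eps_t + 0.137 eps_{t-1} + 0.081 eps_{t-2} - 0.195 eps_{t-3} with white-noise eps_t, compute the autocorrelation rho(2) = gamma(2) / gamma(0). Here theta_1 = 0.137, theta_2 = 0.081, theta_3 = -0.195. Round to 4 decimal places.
\rho(2) = 0.0511

For an MA(q) process with theta_0 = 1, the autocovariance is
  gamma(k) = sigma^2 * sum_{i=0..q-k} theta_i * theta_{i+k},
and rho(k) = gamma(k) / gamma(0). Sigma^2 cancels.
  numerator   = (1)*(0.081) + (0.137)*(-0.195) = 0.054285.
  denominator = (1)^2 + (0.137)^2 + (0.081)^2 + (-0.195)^2 = 1.063355.
  rho(2) = 0.054285 / 1.063355 = 0.0511.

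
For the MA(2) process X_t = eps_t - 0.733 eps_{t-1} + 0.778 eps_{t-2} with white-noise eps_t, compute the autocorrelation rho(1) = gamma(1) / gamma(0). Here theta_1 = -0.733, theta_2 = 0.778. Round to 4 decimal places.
\rho(1) = -0.6083

For an MA(q) process with theta_0 = 1, the autocovariance is
  gamma(k) = sigma^2 * sum_{i=0..q-k} theta_i * theta_{i+k},
and rho(k) = gamma(k) / gamma(0). Sigma^2 cancels.
  numerator   = (1)*(-0.733) + (-0.733)*(0.778) = -1.303274.
  denominator = (1)^2 + (-0.733)^2 + (0.778)^2 = 2.142573.
  rho(1) = -1.303274 / 2.142573 = -0.6083.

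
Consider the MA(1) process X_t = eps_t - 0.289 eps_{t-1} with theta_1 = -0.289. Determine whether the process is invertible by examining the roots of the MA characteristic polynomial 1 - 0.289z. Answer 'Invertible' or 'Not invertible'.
\text{Invertible}

The MA(q) characteristic polynomial is P(z) = 1 - 0.289z.
Invertibility requires all roots to lie outside the unit circle, i.e. |z| > 1 for every root.
This is linear in z: 1 + (-0.289) z = 0  =>  z = -1/(-0.289) = 3.460208,  |z| = 3.460208.
Moduli of all roots: 3.4602.
All moduli strictly greater than 1? Yes.
Verdict: Invertible.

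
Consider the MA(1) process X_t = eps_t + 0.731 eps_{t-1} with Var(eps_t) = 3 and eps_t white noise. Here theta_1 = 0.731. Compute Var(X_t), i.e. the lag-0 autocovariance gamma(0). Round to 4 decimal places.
\gamma(0) = 4.6031

For an MA(q) process X_t = eps_t + sum_i theta_i eps_{t-i} with
Var(eps_t) = sigma^2, the variance is
  gamma(0) = sigma^2 * (1 + sum_i theta_i^2).
  sum_i theta_i^2 = (0.731)^2 = 0.534361.
  gamma(0) = 3 * (1 + 0.534361) = 3 * 1.534361 = 4.603083, which rounds to 4.6031.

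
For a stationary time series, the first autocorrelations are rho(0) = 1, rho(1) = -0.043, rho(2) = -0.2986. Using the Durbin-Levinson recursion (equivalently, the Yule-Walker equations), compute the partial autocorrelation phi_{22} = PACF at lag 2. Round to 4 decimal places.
\phi_{22} = -0.3010

The PACF at lag k is phi_{kk}, the last component of the solution
to the Yule-Walker system G_k phi = r_k where
  (G_k)_{ij} = rho(|i - j|), (r_k)_i = rho(i), i,j = 1..k.
Equivalently, Durbin-Levinson gives phi_{kk} iteratively:
  phi_{11} = rho(1)
  phi_{kk} = [rho(k) - sum_{j=1..k-1} phi_{k-1,j} rho(k-j)]
            / [1 - sum_{j=1..k-1} phi_{k-1,j} rho(j)],
  phi_{k,j} = phi_{k-1,j} - phi_{kk} phi_{k-1,k-j},  j = 1..k-1.
Step k = 1:
  phi_11 = rho(1) = -0.043.
Step k = 2:
  phi_22 = [rho(2) - phi_11 rho(1)] / [1 - phi_11 rho(1)] = [-0.2986 - (-0.043)(-0.043)] / [1 - (-0.043)(-0.043)]
         = -0.300449 / 0.998151 = -0.301.
Therefore phi_{22} = -0.3010.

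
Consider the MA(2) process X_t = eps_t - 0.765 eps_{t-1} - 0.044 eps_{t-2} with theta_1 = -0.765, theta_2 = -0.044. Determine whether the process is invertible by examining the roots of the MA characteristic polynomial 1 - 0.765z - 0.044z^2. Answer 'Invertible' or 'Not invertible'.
\text{Invertible}

The MA(q) characteristic polynomial is P(z) = 1 - 0.765z - 0.044z^2.
Invertibility requires all roots to lie outside the unit circle, i.e. |z| > 1 for every root.
Set 1 + (-0.765) z + (-0.044) z^2 = 0, i.e. a z^2 + b z + c = 0 with a = -0.044, b = -0.765, c = 1.
Discriminant D = b^2 - 4ac = (-0.765)^2 - 4*(-0.044)*1 = 0.585225 - (-0.176) = 0.761225.
D >= 0, so the roots are real: z = (-b +/- sqrt(D)) / (2a) = (0.765 +/- 0.872482) / (-0.088).
  z_1 = (0.765 + 0.872482) / (-0.088) = -18.6078,   |z_1| = 18.6078.
  z_2 = (0.765 - 0.872482) / (-0.088) = 1.2214,   |z_2| = 1.2214.
Moduli of all roots: 18.6078, 1.2214.
All moduli strictly greater than 1? Yes.
Verdict: Invertible.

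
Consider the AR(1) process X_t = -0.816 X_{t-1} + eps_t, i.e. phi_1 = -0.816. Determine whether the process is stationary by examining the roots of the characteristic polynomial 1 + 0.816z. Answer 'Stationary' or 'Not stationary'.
\text{Stationary}

The AR(p) characteristic polynomial is P(z) = 1 + 0.816z.
Stationarity requires all roots to lie outside the unit circle, i.e. |z| > 1 for every root.
This is linear in z: 1 + (0.816) z = 0  =>  z = -1/(0.816) = -1.22549,  |z| = 1.22549.
Moduli of all roots: 1.2255.
All moduli strictly greater than 1? Yes.
Verdict: Stationary.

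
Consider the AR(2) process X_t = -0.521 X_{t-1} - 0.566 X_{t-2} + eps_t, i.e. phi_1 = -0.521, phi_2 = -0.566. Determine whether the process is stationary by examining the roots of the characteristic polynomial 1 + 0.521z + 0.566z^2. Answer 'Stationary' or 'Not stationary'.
\text{Stationary}

The AR(p) characteristic polynomial is P(z) = 1 + 0.521z + 0.566z^2.
Stationarity requires all roots to lie outside the unit circle, i.e. |z| > 1 for every root.
Set 1 + (0.521) z + (0.566) z^2 = 0, i.e. a z^2 + b z + c = 0 with a = 0.566, b = 0.521, c = 1.
Discriminant D = b^2 - 4ac = (0.521)^2 - 4*(0.566)*1 = 0.271441 - (2.264) = -1.992559.
D < 0, so the roots are the complex-conjugate pair z = (-b +/- i sqrt(-D)) / (2a) = -0.4602 +/- 1.247i.
For a conjugate pair |z|^2 = z * conj(z) = (product of roots) = c/a = 1/(0.566) = 1.766784, so |z| = sqrt(1.766784) = 1.3292 for both roots.
Moduli of all roots: 1.3292, 1.3292.
All moduli strictly greater than 1? Yes.
Verdict: Stationary.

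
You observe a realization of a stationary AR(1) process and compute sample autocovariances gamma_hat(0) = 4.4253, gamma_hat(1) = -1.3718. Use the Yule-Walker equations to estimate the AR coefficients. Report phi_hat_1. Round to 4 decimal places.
\hat\phi_{1} = -0.3100

The Yule-Walker equations for an AR(p) process read, in matrix form,
  Gamma_p phi = r_p,   with   (Gamma_p)_{ij} = gamma(|i - j|),
                       (r_p)_i = gamma(i),   i,j = 1..p.
Substitute the sample gammas (Toeplitz matrix and right-hand side of size 1):
  Gamma_p = [[4.4253]]
  r_p     = [-1.3718]
With p = 1 this is the single equation gamma(0) phi_1 = gamma(1):
  phi_hat_1 = gamma(1) / gamma(0) = -1.3718 / 4.4253 = -0.3100.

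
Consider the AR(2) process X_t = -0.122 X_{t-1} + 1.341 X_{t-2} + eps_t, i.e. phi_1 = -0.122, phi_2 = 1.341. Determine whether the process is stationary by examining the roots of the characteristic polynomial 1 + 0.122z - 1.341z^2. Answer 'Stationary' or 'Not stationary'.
\text{Not stationary}

The AR(p) characteristic polynomial is P(z) = 1 + 0.122z - 1.341z^2.
Stationarity requires all roots to lie outside the unit circle, i.e. |z| > 1 for every root.
Set 1 + (0.122) z + (-1.341) z^2 = 0, i.e. a z^2 + b z + c = 0 with a = -1.341, b = 0.122, c = 1.
Discriminant D = b^2 - 4ac = (0.122)^2 - 4*(-1.341)*1 = 0.014884 - (-5.364) = 5.378884.
D >= 0, so the roots are real: z = (-b +/- sqrt(D)) / (2a) = (-0.122 +/- 2.319242) / (-2.682).
  z_1 = (-0.122 + 2.319242) / (-2.682) = -0.8193,   |z_1| = 0.8193.
  z_2 = (-0.122 - 2.319242) / (-2.682) = 0.9102,   |z_2| = 0.9102.
Moduli of all roots: 0.8193, 0.9102.
All moduli strictly greater than 1? No.
Verdict: Not stationary.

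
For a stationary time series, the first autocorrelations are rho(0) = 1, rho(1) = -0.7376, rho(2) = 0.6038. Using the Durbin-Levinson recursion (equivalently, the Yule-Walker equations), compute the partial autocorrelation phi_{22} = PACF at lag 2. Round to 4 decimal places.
\phi_{22} = 0.1310

The PACF at lag k is phi_{kk}, the last component of the solution
to the Yule-Walker system G_k phi = r_k where
  (G_k)_{ij} = rho(|i - j|), (r_k)_i = rho(i), i,j = 1..k.
Equivalently, Durbin-Levinson gives phi_{kk} iteratively:
  phi_{11} = rho(1)
  phi_{kk} = [rho(k) - sum_{j=1..k-1} phi_{k-1,j} rho(k-j)]
            / [1 - sum_{j=1..k-1} phi_{k-1,j} rho(j)],
  phi_{k,j} = phi_{k-1,j} - phi_{kk} phi_{k-1,k-j},  j = 1..k-1.
Step k = 1:
  phi_11 = rho(1) = -0.7376.
Step k = 2:
  phi_22 = [rho(2) - phi_11 rho(1)] / [1 - phi_11 rho(1)] = [0.6038 - (-0.7376)(-0.7376)] / [1 - (-0.7376)(-0.7376)]
         = 0.05974624 / 0.45594624 = 0.131.
Therefore phi_{22} = 0.1310.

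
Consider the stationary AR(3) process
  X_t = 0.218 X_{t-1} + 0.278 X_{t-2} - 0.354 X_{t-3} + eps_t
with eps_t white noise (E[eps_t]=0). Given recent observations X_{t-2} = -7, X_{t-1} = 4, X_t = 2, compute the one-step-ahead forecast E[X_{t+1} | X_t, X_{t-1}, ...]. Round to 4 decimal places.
E[X_{t+1} \mid \mathcal F_t] = 4.0260

For an AR(p) model X_t = c + sum_i phi_i X_{t-i} + eps_t, the
one-step-ahead conditional mean is
  E[X_{t+1} | X_t, ...] = c + sum_i phi_i X_{t+1-i}.
Substitute known values:
  E[X_{t+1} | ...] = (0.218) * (2) + (0.278) * (4) + (-0.354) * (-7)
                   = 4.0260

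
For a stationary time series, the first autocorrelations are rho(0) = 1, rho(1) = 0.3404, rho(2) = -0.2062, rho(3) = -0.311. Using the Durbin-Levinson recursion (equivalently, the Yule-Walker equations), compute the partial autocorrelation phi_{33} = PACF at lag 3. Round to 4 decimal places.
\phi_{33} = -0.1190

The PACF at lag k is phi_{kk}, the last component of the solution
to the Yule-Walker system G_k phi = r_k where
  (G_k)_{ij} = rho(|i - j|), (r_k)_i = rho(i), i,j = 1..k.
Equivalently, Durbin-Levinson gives phi_{kk} iteratively:
  phi_{11} = rho(1)
  phi_{kk} = [rho(k) - sum_{j=1..k-1} phi_{k-1,j} rho(k-j)]
            / [1 - sum_{j=1..k-1} phi_{k-1,j} rho(j)],
  phi_{k,j} = phi_{k-1,j} - phi_{kk} phi_{k-1,k-j},  j = 1..k-1.
Step k = 1:
  phi_11 = rho(1) = 0.3404.
Step k = 2:
  phi_22 = [rho(2) - phi_11 rho(1)] / [1 - phi_11 rho(1)] = [-0.2062 - (0.3404)(0.3404)] / [1 - (0.3404)(0.3404)]
         = -0.32207216 / 0.88412784 = -0.364282.
  Update: phi_21 = phi_11 - phi_22 phi_11 = 0.3404 - (-0.364282)(0.3404) = 0.464402.
Step k = 3:
  phi_33 = [rho(3) - phi_21 rho(2) - phi_22 rho(1)] / [1 - phi_21 rho(1) - phi_22 rho(2)]
    numerator   = -0.311 - (0.464402)(-0.2062) - (-0.364282)(0.3404) = -0.09123866
    denominator = 1 - (0.464402)(0.3404) - (-0.364282)(-0.2062) = 0.76680264
  phi_33 = -0.09123866 / 0.76680264 = -0.119.
Therefore phi_{33} = -0.1190.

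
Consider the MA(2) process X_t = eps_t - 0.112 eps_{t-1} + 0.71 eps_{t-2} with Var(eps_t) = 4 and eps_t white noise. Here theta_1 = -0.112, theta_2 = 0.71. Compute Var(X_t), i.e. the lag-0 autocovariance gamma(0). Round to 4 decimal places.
\gamma(0) = 6.0666

For an MA(q) process X_t = eps_t + sum_i theta_i eps_{t-i} with
Var(eps_t) = sigma^2, the variance is
  gamma(0) = sigma^2 * (1 + sum_i theta_i^2).
  sum_i theta_i^2 = (-0.112)^2 + (0.71)^2 = 0.012544 + 0.5041 = 0.516644.
  gamma(0) = 4 * (1 + 0.516644) = 4 * 1.516644 = 6.066576, which rounds to 6.0666.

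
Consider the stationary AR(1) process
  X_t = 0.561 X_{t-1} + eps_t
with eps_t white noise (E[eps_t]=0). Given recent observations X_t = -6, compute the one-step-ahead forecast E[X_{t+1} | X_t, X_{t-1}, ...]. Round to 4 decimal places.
E[X_{t+1} \mid \mathcal F_t] = -3.3660

For an AR(p) model X_t = c + sum_i phi_i X_{t-i} + eps_t, the
one-step-ahead conditional mean is
  E[X_{t+1} | X_t, ...] = c + sum_i phi_i X_{t+1-i}.
Substitute known values:
  E[X_{t+1} | ...] = (0.561) * (-6)
                   = -3.3660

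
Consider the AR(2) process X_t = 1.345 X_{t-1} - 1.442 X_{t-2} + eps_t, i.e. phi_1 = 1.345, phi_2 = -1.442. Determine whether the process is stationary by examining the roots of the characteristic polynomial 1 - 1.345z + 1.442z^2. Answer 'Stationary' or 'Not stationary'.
\text{Not stationary}

The AR(p) characteristic polynomial is P(z) = 1 - 1.345z + 1.442z^2.
Stationarity requires all roots to lie outside the unit circle, i.e. |z| > 1 for every root.
Set 1 + (-1.345) z + (1.442) z^2 = 0, i.e. a z^2 + b z + c = 0 with a = 1.442, b = -1.345, c = 1.
Discriminant D = b^2 - 4ac = (-1.345)^2 - 4*(1.442)*1 = 1.809025 - (5.768) = -3.958975.
D < 0, so the roots are the complex-conjugate pair z = (-b +/- i sqrt(-D)) / (2a) = 0.4664 +/- 0.6899i.
For a conjugate pair |z|^2 = z * conj(z) = (product of roots) = c/a = 1/(1.442) = 0.693481, so |z| = sqrt(0.693481) = 0.8328 for both roots.
Moduli of all roots: 0.8328, 0.8328.
All moduli strictly greater than 1? No.
Verdict: Not stationary.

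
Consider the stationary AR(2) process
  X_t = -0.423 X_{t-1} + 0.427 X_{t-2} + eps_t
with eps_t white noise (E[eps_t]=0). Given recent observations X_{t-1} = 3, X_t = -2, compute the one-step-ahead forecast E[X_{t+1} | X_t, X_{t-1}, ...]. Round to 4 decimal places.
E[X_{t+1} \mid \mathcal F_t] = 2.1270

For an AR(p) model X_t = c + sum_i phi_i X_{t-i} + eps_t, the
one-step-ahead conditional mean is
  E[X_{t+1} | X_t, ...] = c + sum_i phi_i X_{t+1-i}.
Substitute known values:
  E[X_{t+1} | ...] = (-0.423) * (-2) + (0.427) * (3)
                   = 2.1270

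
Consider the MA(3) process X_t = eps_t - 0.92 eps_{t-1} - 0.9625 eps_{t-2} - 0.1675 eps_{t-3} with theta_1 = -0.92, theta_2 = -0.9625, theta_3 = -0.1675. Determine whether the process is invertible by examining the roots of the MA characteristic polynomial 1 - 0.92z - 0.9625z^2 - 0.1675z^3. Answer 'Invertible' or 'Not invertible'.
\text{Not invertible}

The MA(q) characteristic polynomial is P(z) = 1 - 0.92z - 0.9625z^2 - 0.1675z^3.
Invertibility requires all roots to lie outside the unit circle, i.e. |z| > 1 for every root.
Degree 3: look for a simple real root z0 first, then factor out (1 - z/z0) and solve the remaining quadratic.
Testing z0 = -4: P(-4) = 1 + (-0.92)(-4) + (-0.9625)(-4)^2 + (-0.1675)(-4)^3
  = 1 + (3.68) + (-15.4) + (10.72) = 0.  So z_0 = -4 is a root, |z_0| = 4.
Divide out the factor (1 + 0.25 z) = (1 - z/z0) (since 1/z0 = -0.25):
  P(z) = (1 + 0.25 z)(1 + (-1.17) z + (-0.67) z^2)
  [check: z-coef -1.17 - (-0.25) = -0.92; z^2-coef -0.67 - (-0.25)(-1.17) = -0.9625; z^3-coef -(-0.25)(-0.67) = -0.1675.]
Remaining roots from the quadratic factor 1 + (-1.17) z + (-0.67) z^2:
  Set 1 + (-1.17) z + (-0.67) z^2 = 0, i.e. a z^2 + b z + c = 0 with a = -0.67, b = -1.17, c = 1.
  Discriminant D = b^2 - 4ac = (-1.17)^2 - 4*(-0.67)*1 = 1.3689 - (-2.68) = 4.0489.
  D >= 0, so the roots are real: z = (-b +/- sqrt(D)) / (2a) = (1.17 +/- 2.012188) / (-1.34).
    z_1 = (1.17 + 2.012188) / (-1.34) = -2.3748,   |z_1| = 2.3748.
    z_2 = (1.17 - 2.012188) / (-1.34) = 0.6285,   |z_2| = 0.6285.
Moduli of all roots: 4.0000, 2.3748, 0.6285.
All moduli strictly greater than 1? No.
Verdict: Not invertible.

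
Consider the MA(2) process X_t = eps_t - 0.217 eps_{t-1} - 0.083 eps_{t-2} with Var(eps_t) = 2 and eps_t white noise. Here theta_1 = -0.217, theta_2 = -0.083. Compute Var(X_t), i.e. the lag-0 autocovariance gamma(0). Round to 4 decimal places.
\gamma(0) = 2.1080

For an MA(q) process X_t = eps_t + sum_i theta_i eps_{t-i} with
Var(eps_t) = sigma^2, the variance is
  gamma(0) = sigma^2 * (1 + sum_i theta_i^2).
  sum_i theta_i^2 = (-0.217)^2 + (-0.083)^2 = 0.047089 + 0.006889 = 0.053978.
  gamma(0) = 2 * (1 + 0.053978) = 2 * 1.053978 = 2.107956, which rounds to 2.1080.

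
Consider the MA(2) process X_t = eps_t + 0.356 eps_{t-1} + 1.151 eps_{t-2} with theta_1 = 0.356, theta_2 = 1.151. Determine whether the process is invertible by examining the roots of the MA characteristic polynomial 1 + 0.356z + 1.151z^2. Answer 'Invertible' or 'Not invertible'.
\text{Not invertible}

The MA(q) characteristic polynomial is P(z) = 1 + 0.356z + 1.151z^2.
Invertibility requires all roots to lie outside the unit circle, i.e. |z| > 1 for every root.
Set 1 + (0.356) z + (1.151) z^2 = 0, i.e. a z^2 + b z + c = 0 with a = 1.151, b = 0.356, c = 1.
Discriminant D = b^2 - 4ac = (0.356)^2 - 4*(1.151)*1 = 0.126736 - (4.604) = -4.477264.
D < 0, so the roots are the complex-conjugate pair z = (-b +/- i sqrt(-D)) / (2a) = -0.1546 +/- 0.9192i.
For a conjugate pair |z|^2 = z * conj(z) = (product of roots) = c/a = 1/(1.151) = 0.86881, so |z| = sqrt(0.86881) = 0.9321 for both roots.
Moduli of all roots: 0.9321, 0.9321.
All moduli strictly greater than 1? No.
Verdict: Not invertible.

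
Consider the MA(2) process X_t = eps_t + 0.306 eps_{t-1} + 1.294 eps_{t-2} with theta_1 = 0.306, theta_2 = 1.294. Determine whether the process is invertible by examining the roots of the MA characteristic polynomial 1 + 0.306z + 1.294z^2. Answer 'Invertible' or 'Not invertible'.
\text{Not invertible}

The MA(q) characteristic polynomial is P(z) = 1 + 0.306z + 1.294z^2.
Invertibility requires all roots to lie outside the unit circle, i.e. |z| > 1 for every root.
Set 1 + (0.306) z + (1.294) z^2 = 0, i.e. a z^2 + b z + c = 0 with a = 1.294, b = 0.306, c = 1.
Discriminant D = b^2 - 4ac = (0.306)^2 - 4*(1.294)*1 = 0.093636 - (5.176) = -5.082364.
D < 0, so the roots are the complex-conjugate pair z = (-b +/- i sqrt(-D)) / (2a) = -0.1182 +/- 0.8711i.
For a conjugate pair |z|^2 = z * conj(z) = (product of roots) = c/a = 1/(1.294) = 0.772798, so |z| = sqrt(0.772798) = 0.8791 for both roots.
Moduli of all roots: 0.8791, 0.8791.
All moduli strictly greater than 1? No.
Verdict: Not invertible.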